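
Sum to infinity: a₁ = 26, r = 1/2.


S∞ = a₁/(1-r) = 26/(1 - 1/2)
= 26/(1/2)
= 52

S∞ = 52


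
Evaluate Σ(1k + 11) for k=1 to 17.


Σ(1k+11) = 1·Σk + 11·n
= 1·153 + 11·17
= 153 + 187 = 340

Σ = 340


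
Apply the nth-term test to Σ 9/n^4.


lim(n→∞) 9/n^4 = 0
lim aₙ = 0 → nth-term test is INCONCLUSIVE
(Need other tests; this is actually a convergent p-series with p=4 > 1)

Inconclusive (lim aₙ = 0; need another test)


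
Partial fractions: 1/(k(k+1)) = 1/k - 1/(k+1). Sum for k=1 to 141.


1/(k(k+1)) = 1/k - 1/(k+1) (partial fractions)
Telescoping: Σ = 1 - 1/142 = 141/142

Sum = 141/142


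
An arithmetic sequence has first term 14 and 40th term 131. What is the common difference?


d = (aₙ - a₁)/(n-1)
= (131 - 14)/(40-1)
= 117/39 = 3

d = 3


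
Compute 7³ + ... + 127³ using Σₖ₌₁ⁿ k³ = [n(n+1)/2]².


Σₖ₌7^127 k³ = [127·128/2]² − [6·7/2]²
= 66064384 − 441 = 66063943

Σk³ = 66063943


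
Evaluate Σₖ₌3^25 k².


Σₖ₌3^25 k² = Σₖ₌₁^25 k² − Σₖ₌₁^2 k²
= 25·26·51/6 − 2·3·5/6
= 5525 − 5 = 5520

Σk² = 5520


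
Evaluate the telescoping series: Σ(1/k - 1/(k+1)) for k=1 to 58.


Telescoping: adjacent terms cancel.
= 1/1 - 1/59
= 1 - 1/59 = 58/59

Sum = 58/59


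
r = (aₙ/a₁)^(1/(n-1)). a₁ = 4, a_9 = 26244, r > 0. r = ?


r^(n-1) = aₙ/a₁
r^8 = 26244/4 = 6561
r = 6561^(1/8)
= ±3; taking r > 0 gives r = 3

r = 3


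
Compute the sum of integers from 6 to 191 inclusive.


Σₖ₌6^191 k = Σₖ₌₁^191 k − Σₖ₌₁^5 k
= 191·192/2 − 5·6/2
= 18336 − 15 = 18321

Σk = 18321


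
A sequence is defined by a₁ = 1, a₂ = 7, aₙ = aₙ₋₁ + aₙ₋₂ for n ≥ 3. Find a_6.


Computing iteratively: 1, 7, 8, 15, 23, 38
a_6 = 38

a_6 = 38


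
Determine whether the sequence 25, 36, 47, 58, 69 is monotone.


Differences: 11, 11, 11, 11
All differences > 0 → strictly INCREASING

Monotonically increasing


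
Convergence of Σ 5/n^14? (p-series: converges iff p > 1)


p-series test: Σ c/n^p converges if p > 1, diverges if p ≤ 1 (constant c > 0 doesn't affect convergence).
p = 14
14 > 1 → CONVERGES

Converges (p = 14 > 1)


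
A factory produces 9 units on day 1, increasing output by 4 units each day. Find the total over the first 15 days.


aₙ = 9 + (15-1)×4 = 65
Sₙ = n(a₁+aₙ)/2 = 15×(9+65)/2
= 15×74/2 = 555

S_15 = 555


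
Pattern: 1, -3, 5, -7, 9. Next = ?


Pattern: alternating sign, magnitude arithmetic (d=2)
Terms: 1, -3, 5, -7, 9
Next term = -11

Next term = -11


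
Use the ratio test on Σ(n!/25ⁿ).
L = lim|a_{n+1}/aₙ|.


aₙ = n!/25^n
a_{n+1}/aₙ = (n+1)!/25^(n+1) × 25^n/n!
= (n+1)/25
L = lim(n→∞) (n+1)/25 = ∞
L > 1 → series DIVERGES

Diverges (ratio test: L = ∞ > 1)


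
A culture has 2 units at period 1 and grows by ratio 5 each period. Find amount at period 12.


aₙ = a₁·r^(n-1)
= 2×5^11
= 2×48828125
= 97656250

a_12 = 97656250


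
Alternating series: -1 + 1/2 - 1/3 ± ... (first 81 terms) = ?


S = -1 + 1/2 - 1/3 + 1/4 - 1/5 + 1/6 - 1/7 + 1/8 ± ...
= -0.6993
(Full series converges to -ln(2) ≈ -0.6931)

S_81 = -0.6993


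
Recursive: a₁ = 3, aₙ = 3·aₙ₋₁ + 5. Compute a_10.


Computing step by step:
a_1 = 3
a_2 = 14
a_3 = 47
a_4 = 146
a_5 = 443
a_6 = 1334
a_7 = 4007
a_8 = 12026
a_9 = 36083
a_10 = 108254


a_10 = 108254


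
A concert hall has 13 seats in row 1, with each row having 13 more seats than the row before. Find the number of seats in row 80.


aₙ = a₁ + (n-1)d
= 13 + (80-1)×13
= 13 + 1027
= 1040

a_80 = 1040


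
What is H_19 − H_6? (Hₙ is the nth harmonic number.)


Σₖ₌7^19 1/k = 1/7 + 1/8 + 1/9 + ... + 1/19
= 17036375/15519504
≈ 1.0977

Sum = 17036375/15519504 ≈ 1.0977


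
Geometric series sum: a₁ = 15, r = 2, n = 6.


Sₙ = 15×(2^6 - 1)/(2 - 1)
= 15×(64 - 1)/1
= 15×63/1
= 945

S_6 = 945


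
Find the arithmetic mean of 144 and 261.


AM = (144 + 261)/2 = 405/2 = 202.5

AM = 202.5


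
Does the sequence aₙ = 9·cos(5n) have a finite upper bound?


For all n, -1 ≤ cos(5n) ≤ 1, so -9 ≤ 9·cos(5n) ≤ 9
Lower bound: -9, Upper bound: 9
The sequence IS bounded

Bounded (-9 ≤ aₙ ≤ 9)


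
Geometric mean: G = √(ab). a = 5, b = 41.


GM = √(5×41) = √205 = 14.3178

GM = 14.3178


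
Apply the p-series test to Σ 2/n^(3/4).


p-series test: Σ c/n^p converges if p > 1, diverges if p ≤ 1 (constant c > 0 doesn't affect convergence).
p = 3/4
3/4 ≤ 1 → DIVERGES

Diverges (p = 3/4 ≤ 1)


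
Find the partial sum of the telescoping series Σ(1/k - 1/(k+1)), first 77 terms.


Telescoping: adjacent terms cancel.
= 1/1 - 1/78
= 1 - 1/78 = 77/78

Sum = 77/78


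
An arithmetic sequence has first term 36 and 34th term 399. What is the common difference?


d = (aₙ - a₁)/(n-1)
= (399 - 36)/(34-1)
= 363/33 = 11

d = 11


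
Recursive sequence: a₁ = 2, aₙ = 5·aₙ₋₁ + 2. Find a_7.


Computing step by step:
a_1 = 2
a_2 = 12
a_3 = 62
a_4 = 312
a_5 = 1562
a_6 = 7812
a_7 = 39062


a_7 = 39062


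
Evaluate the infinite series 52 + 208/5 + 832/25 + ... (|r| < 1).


S∞ = a₁/(1-r) = 52/(1 - 4/5)
= 52/(1/5)
= 260

S∞ = 260


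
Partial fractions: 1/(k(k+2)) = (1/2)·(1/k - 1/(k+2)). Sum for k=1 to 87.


1/(k(k+2)) = (1/2)·(1/k - 1/(k+2)) (partial fractions)
Telescoping: Σ = (1/2)·(1 + 1/2 - 1/88 - 1/89) = 11571/15664

Sum = 11571/15664


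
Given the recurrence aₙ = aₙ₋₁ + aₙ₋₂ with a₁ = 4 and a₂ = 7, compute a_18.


Computing iteratively: 4, 7, 11, 18, 29, 47, 76, 123, 199, 322, 521, 843, ...
a_18 = 15127

a_18 = 15127


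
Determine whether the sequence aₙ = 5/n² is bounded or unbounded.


a₁ = 5, a₂ = 5/4, a₃ = 5/9, ...
0 < aₙ ≤ 5 for all n ≥ 1
The sequence IS bounded

Bounded (0 < aₙ ≤ 5)


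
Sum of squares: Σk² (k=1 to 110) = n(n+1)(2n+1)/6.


n = 110
n(n+1)(2n+1)/6 = 110×111×221/6
= 2698410/6 = 449735

Σk² = 449735


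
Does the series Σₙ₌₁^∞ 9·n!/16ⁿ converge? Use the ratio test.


aₙ = 9·n!/16^n
a_{n+1}/aₙ = (n+1)!/16^(n+1) × 16^n/n!  (constant 9 cancels)
= (n+1)/16
L = lim(n→∞) (n+1)/16 = ∞
L > 1 → series DIVERGES

Diverges (ratio test: L = ∞ > 1)


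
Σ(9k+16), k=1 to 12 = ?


Σ(9k+16) = 9·Σk + 16·n
= 9·78 + 16·12
= 702 + 192 = 894

Σ = 894


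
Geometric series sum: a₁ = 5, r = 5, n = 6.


Sₙ = 5×(5^6 - 1)/(5 - 1)
= 5×(15625 - 1)/4
= 5×15624/4
= 19530

S_6 = 19530


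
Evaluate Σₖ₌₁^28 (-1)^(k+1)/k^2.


S = 1 - 1/4 + 1/9 - 1/16 + 1/25 - 1/36 + 1/49 - 1/64 ± ...
= 0.8219
(Full series converges to +π²/12 ≈ +0.8225)

S_28 = 0.8219


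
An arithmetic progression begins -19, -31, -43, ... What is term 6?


aₙ = a₁ + (n-1)d
= -19 + (6-1)×-12
= -19 - 60
= -79

a_6 = -79


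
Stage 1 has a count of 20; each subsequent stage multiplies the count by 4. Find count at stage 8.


aₙ = a₁·r^(n-1)
= 20×4^7
= 20×16384
= 327680

a_8 = 327680


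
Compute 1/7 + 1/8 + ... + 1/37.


Σₖ₌7^37 1/k = 1/7 + 1/8 + 1/9 + ... + 1/37
= 850782285001393/485721041551200
≈ 1.7516

Sum = 850782285001393/485721041551200 ≈ 1.7516


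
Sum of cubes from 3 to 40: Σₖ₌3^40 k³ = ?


Σₖ₌3^40 k³ = [40·41/2]² − [2·3/2]²
= 672400 − 9 = 672391

Σk³ = 672391


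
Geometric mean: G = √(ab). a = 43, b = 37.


GM = √(43×37) = √1591 = 39.8873

GM = 39.8873


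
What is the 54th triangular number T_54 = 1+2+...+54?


n(n+1)/2 = 54×55/2 = 2970/2 = 1485

Σk = 1485


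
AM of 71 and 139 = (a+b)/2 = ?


AM = (71 + 139)/2 = 210/2 = 105

AM = 105


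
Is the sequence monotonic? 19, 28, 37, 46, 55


Differences: 9, 9, 9, 9
All differences > 0 → strictly INCREASING

Monotonically increasing


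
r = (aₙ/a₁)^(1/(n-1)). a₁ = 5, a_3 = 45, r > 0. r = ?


r^(n-1) = aₙ/a₁
r^2 = 45/5 = 9
r = 9^(1/2)
= ±3; taking r > 0 gives r = 3

r = 3


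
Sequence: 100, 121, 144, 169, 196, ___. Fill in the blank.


Pattern: perfect squares: n²
Terms: 100, 121, 144, 169, 196
Next term = 225

Next term = 225


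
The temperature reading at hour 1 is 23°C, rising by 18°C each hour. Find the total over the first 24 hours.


aₙ = 23 + (24-1)×18 = 437
Sₙ = n(a₁+aₙ)/2 = 24×(23+437)/2
= 24×460/2 = 5520

S_24 = 5520


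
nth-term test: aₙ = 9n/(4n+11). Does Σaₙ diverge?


lim(n→∞) 9n/(4n+11) = 9/4 = 9/4  (divide numerator and denominator by n)
lim aₙ = 9/4 ≠ 0 → series DIVERGES

Diverges (lim aₙ = 9/4 ≠ 0)


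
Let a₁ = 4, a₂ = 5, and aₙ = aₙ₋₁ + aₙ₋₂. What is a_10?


Computing iteratively: 4, 5, 9, 14, 23, 37, 60, 97, 157, 254
a_10 = 254

a_10 = 254


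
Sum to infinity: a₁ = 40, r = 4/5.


S∞ = a₁/(1-r) = 40/(1 - 4/5)
= 40/(1/5)
= 200

S∞ = 200


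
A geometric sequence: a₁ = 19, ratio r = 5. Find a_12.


aₙ = a₁·r^(n-1)
= 19×5^11
= 19×48828125
= 927734375

a_12 = 927734375


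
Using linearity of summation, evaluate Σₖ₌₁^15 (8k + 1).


Σ(8k+1) = 8·Σk + 1·n
= 8·120 + 1·15
= 960 + 15 = 975

Σ = 975


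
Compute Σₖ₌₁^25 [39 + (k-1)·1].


aₙ = 39 + (25-1)×1 = 63
Sₙ = n(a₁+aₙ)/2 = 25×(39+63)/2
= 25×102/2 = 1275

S_25 = 1275


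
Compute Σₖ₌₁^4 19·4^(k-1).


Sₙ = 19×(4^4 - 1)/(4 - 1)
= 19×(256 - 1)/3
= 19×255/3
= 1615

S_4 = 1615


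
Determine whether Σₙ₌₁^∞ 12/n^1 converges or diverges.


p-series test: Σ c/n^p converges if p > 1, diverges if p ≤ 1 (constant c > 0 doesn't affect convergence).
p = 1
1 ≤ 1 → DIVERGES

Diverges (p = 1 ≤ 1)


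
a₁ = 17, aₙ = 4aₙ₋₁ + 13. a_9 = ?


Computing step by step:
a_1 = 17
a_2 = 81
a_3 = 337
a_4 = 1361
a_5 = 5457
a_6 = 21841
a_7 = 87377
a_8 = 349521
a_9 = 1398097


a_9 = 1398097


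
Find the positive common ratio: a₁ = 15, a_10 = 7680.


r^(n-1) = aₙ/a₁
r^9 = 7680/15 = 512
r = 512^(1/9)
= 2

r = 2


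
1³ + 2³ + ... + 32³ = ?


n(n+1)/2 = 32×33/2 = 528
Σk³ = 528² = 278784

Σk³ = 278784


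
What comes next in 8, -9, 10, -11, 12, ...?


Pattern: alternating sign, magnitude arithmetic (d=1)
Terms: 8, -9, 10, -11, 12
Next term = -13

Next term = -13


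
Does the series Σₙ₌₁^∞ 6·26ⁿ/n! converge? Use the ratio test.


aₙ = 6·26^n/n!
a_{n+1}/aₙ = 26^(n+1)/(n+1)! × n!/26^n  (constant 6 cancels)
= 26/(n+1)
L = lim(n→∞) 26/(n+1) = 0
L < 1 → series CONVERGES

Converges (ratio test: L = 0 < 1)


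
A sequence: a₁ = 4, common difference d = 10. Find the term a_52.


aₙ = a₁ + (n-1)d
= 4 + (52-1)×10
= 4 + 510
= 514

a_52 = 514


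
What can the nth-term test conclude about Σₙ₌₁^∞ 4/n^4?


lim(n→∞) 4/n^4 = 0
lim aₙ = 0 → nth-term test is INCONCLUSIVE
(Need other tests; this is actually a convergent p-series with p=4 > 1)

Inconclusive (lim aₙ = 0; need another test)


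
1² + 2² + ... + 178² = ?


n = 178
n(n+1)(2n+1)/6 = 178×179×357/6
= 11374734/6 = 1895789

Σk² = 1895789


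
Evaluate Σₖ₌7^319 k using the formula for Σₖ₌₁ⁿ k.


Σₖ₌7^319 k = Σₖ₌₁^319 k − Σₖ₌₁^6 k
= 319·320/2 − 6·7/2
= 51040 − 21 = 51019

Σk = 51019


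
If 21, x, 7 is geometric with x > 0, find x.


GM = √(21×7) = √147 = 12.1244

GM = 12.1244


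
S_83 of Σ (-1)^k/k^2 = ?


S = -1 + 1/4 - 1/9 + 1/16 - 1/25 + 1/36 - 1/49 + 1/64 ± ...
= -0.8225
(Full series converges to -π²/12 ≈ -0.8225)

S_83 = -0.8225


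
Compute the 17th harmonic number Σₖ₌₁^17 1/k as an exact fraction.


H_17 = 1/1 + 1/2 + 1/3 + ... + 1/17
= 42142223/12252240
≈ 3.4396

H_17 = 42142223/12252240 ≈ 3.4396


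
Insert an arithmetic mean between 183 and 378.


AM = (183 + 378)/2 = 561/2 = 280.5

AM = 280.5


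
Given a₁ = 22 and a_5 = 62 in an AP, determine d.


d = (aₙ - a₁)/(n-1)
= (62 - 22)/(5-1)
= 40/4 = 10

d = 10


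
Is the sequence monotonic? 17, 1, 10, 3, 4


Differences: -16, 9, -7, 1
Difference at position 2 is +9 (> 0) but position 1 is -16 (< 0) — sequence both rises and falls
→ NOT monotonic

Not monotonic


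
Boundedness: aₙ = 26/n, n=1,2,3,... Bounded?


a₁ = 26, a₂ = 26/2, a₃ = 26/3, ...
0 < aₙ ≤ 26 for all n ≥ 1
Lower bound: 0, Upper bound: 26
The sequence IS bounded

Bounded (0 < aₙ ≤ 26)


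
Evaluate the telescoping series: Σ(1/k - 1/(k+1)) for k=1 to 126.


Telescoping: adjacent terms cancel.
= 1/1 - 1/127
= 1 - 1/127 = 126/127

Sum = 126/127


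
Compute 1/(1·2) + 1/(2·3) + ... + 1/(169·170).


1/(k(k+1)) = 1/k - 1/(k+1) (partial fractions)
Telescoping: Σ = 1 - 1/170 = 169/170

Sum = 169/170


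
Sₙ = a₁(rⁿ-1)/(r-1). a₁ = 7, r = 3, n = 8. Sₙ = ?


Sₙ = 7×(3^8 - 1)/(3 - 1)
= 7×(6561 - 1)/2
= 7×6560/2
= 22960

S_8 = 22960


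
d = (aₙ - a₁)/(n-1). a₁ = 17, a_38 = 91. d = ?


d = (aₙ - a₁)/(n-1)
= (91 - 17)/(38-1)
= 74/37 = 2

d = 2


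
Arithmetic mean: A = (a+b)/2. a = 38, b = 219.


AM = (38 + 219)/2 = 257/2 = 128.5

AM = 128.5


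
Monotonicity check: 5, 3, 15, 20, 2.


Differences: -2, 12, 5, -18
Difference at position 2 is +12 (> 0) but position 1 is -2 (< 0) — sequence both rises and falls
→ NOT monotonic

Not monotonic


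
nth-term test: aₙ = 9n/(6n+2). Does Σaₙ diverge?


lim(n→∞) 9n/(6n+2) = 9/6 = 3/2  (divide numerator and denominator by n)
lim aₙ = 3/2 ≠ 0 → series DIVERGES

Diverges (lim aₙ = 3/2 ≠ 0)


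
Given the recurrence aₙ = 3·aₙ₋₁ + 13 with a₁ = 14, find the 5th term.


Computing step by step:
a_1 = 14
a_2 = 55
a_3 = 178
a_4 = 547
a_5 = 1654


a_5 = 1654


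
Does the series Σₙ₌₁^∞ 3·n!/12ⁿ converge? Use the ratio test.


aₙ = 3·n!/12^n
a_{n+1}/aₙ = (n+1)!/12^(n+1) × 12^n/n!  (constant 3 cancels)
= (n+1)/12
L = lim(n→∞) (n+1)/12 = ∞
L > 1 → series DIVERGES

Diverges (ratio test: L = ∞ > 1)


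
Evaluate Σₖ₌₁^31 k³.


n(n+1)/2 = 31×32/2 = 496
Σk³ = 496² = 246016

Σk³ = 246016


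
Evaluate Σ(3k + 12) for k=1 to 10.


Σ(3k+12) = 3·Σk + 12·n
= 3·55 + 12·10
= 165 + 120 = 285

Σ = 285


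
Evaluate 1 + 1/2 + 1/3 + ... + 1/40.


H_40 = 1/1 + 1/2 + 1/3 + ... + 1/40
= 2078178381193813/485721041551200
≈ 4.2785

H_40 = 2078178381193813/485721041551200 ≈ 4.2785


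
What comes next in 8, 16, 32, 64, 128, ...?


Pattern: powers of 2: 2ⁿ
Terms: 8, 16, 32, 64, 128
Next term = 256

Next term = 256


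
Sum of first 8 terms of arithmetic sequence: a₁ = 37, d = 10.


aₙ = 37 + (8-1)×10 = 107
Sₙ = n(a₁+aₙ)/2 = 8×(37+107)/2
= 8×144/2 = 576

S_8 = 576


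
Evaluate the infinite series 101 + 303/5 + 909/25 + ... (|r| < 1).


S∞ = a₁/(1-r) = 101/(1 - 3/5)
= 101/(2/5)
= 505/2

S∞ = 505/2


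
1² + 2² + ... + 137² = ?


n = 137
n(n+1)(2n+1)/6 = 137×138×275/6
= 5199150/6 = 866525

Σk² = 866525


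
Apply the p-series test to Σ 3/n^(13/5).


p-series test: Σ c/n^p converges if p > 1, diverges if p ≤ 1 (constant c > 0 doesn't affect convergence).
p = 13/5
13/5 > 1 → CONVERGES

Converges (p = 13/5 > 1)


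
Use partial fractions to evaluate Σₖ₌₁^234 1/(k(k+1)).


1/(k(k+1)) = 1/k - 1/(k+1) (partial fractions)
Telescoping: Σ = 1 - 1/235 = 234/235

Sum = 234/235


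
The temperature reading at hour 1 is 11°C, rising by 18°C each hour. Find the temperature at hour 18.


aₙ = a₁ + (n-1)d
= 11 + (18-1)×18
= 11 + 306
= 317

a_18 = 317


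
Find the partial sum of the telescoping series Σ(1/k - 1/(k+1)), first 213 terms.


Telescoping: adjacent terms cancel.
= 1/1 - 1/214
= 1 - 1/214 = 213/214

Sum = 213/214


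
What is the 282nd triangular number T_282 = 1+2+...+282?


n(n+1)/2 = 282×283/2 = 79806/2 = 39903

Σk = 39903


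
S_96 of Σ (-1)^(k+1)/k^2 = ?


S = 1 - 1/4 + 1/9 - 1/16 + 1/25 - 1/36 + 1/49 - 1/64 ± ...
= 0.8224
(Full series converges to +π²/12 ≈ +0.8225)

S_96 = 0.8224


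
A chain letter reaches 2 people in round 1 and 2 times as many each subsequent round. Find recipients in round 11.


aₙ = a₁·r^(n-1)
= 2×2^10
= 2×1024
= 2048

a_11 = 2048


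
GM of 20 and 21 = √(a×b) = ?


GM = √(20×21) = √420 = 20.4939

GM = 20.4939


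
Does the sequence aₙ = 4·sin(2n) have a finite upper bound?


For all n, -1 ≤ sin(2n) ≤ 1, so -4 ≤ 4·sin(2n) ≤ 4
Lower bound: -4, Upper bound: 4
The sequence IS bounded

Bounded (-4 ≤ aₙ ≤ 4)


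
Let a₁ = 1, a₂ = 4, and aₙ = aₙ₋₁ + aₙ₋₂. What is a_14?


Computing iteratively: 1, 4, 5, 9, 14, 23, 37, 60, 97, 157, 254, 411, ...
a_14 = 1076

a_14 = 1076


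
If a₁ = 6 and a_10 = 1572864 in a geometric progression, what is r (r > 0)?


r^(n-1) = aₙ/a₁
r^9 = 1572864/6 = 262144
r = 262144^(1/9)
= 4

r = 4


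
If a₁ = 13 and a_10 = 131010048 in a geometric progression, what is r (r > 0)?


r^(n-1) = aₙ/a₁
r^9 = 131010048/13 = 10077696
r = 10077696^(1/9)
= 6

r = 6


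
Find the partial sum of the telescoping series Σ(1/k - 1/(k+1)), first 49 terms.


Telescoping: adjacent terms cancel.
= 1/1 - 1/50
= 1 - 1/50 = 49/50

Sum = 49/50


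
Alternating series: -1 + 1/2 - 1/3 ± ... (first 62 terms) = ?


S = -1 + 1/2 - 1/3 + 1/4 - 1/5 + 1/6 - 1/7 + 1/8 ± ...
= -0.6851
(Full series converges to -ln(2) ≈ -0.6931)

S_62 = -0.6851


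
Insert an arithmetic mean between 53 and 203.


AM = (53 + 203)/2 = 256/2 = 128

AM = 128


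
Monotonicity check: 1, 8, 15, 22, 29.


Differences: 7, 7, 7, 7
All differences > 0 → strictly INCREASING

Monotonically increasing


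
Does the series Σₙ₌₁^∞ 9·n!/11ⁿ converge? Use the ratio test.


aₙ = 9·n!/11^n
a_{n+1}/aₙ = (n+1)!/11^(n+1) × 11^n/n!  (constant 9 cancels)
= (n+1)/11
L = lim(n→∞) (n+1)/11 = ∞
L > 1 → series DIVERGES

Diverges (ratio test: L = ∞ > 1)


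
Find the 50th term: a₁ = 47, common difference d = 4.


aₙ = a₁ + (n-1)d
= 47 + (50-1)×4
= 47 + 196
= 243

a_50 = 243


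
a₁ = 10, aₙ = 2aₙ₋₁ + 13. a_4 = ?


Computing step by step:
a_1 = 10
a_2 = 33
a_3 = 79
a_4 = 171


a_4 = 171


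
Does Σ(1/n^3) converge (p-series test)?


p-series test: Σ c/n^p converges if p > 1, diverges if p ≤ 1 (constant c > 0 doesn't affect convergence).
p = 3
3 > 1 → CONVERGES

Converges (p = 3 > 1)


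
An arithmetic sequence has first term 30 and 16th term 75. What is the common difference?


d = (aₙ - a₁)/(n-1)
= (75 - 30)/(16-1)
= 45/15 = 3

d = 3


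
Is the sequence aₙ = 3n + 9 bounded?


aₙ = 3n + 9 → as n→∞, aₙ→∞
No finite upper bound exists
The sequence is UNBOUNDED

Unbounded (aₙ → ∞ as n → ∞)


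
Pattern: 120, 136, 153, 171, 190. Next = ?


Pattern: triangular numbers: n(n+1)/2
Terms: 120, 136, 153, 171, 190
Next term = 210

Next term = 210


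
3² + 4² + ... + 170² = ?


Σₖ₌3^170 k² = Σₖ₌₁^170 k² − Σₖ₌₁^2 k²
= 170·171·341/6 − 2·3·5/6
= 1652145 − 5 = 1652140

Σk² = 1652140


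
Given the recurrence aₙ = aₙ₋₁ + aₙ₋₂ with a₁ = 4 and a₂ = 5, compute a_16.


Computing iteratively: 4, 5, 9, 14, 23, 37, 60, 97, 157, 254, 411, 665, ...
a_16 = 4558

a_16 = 4558


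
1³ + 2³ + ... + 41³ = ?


n(n+1)/2 = 41×42/2 = 861
Σk³ = 861² = 741321

Σk³ = 741321


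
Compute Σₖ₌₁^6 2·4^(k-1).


Sₙ = 2×(4^6 - 1)/(4 - 1)
= 2×(4096 - 1)/3
= 2×4095/3
= 2730

S_6 = 2730


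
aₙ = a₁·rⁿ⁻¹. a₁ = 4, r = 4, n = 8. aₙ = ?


aₙ = a₁·r^(n-1)
= 4×4^7
= 4×16384
= 65536

a_8 = 65536


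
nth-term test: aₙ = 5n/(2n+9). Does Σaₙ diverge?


lim(n→∞) 5n/(2n+9) = 5/2 = 5/2  (divide numerator and denominator by n)
lim aₙ = 5/2 ≠ 0 → series DIVERGES

Diverges (lim aₙ = 5/2 ≠ 0)


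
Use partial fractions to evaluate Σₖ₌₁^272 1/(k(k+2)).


1/(k(k+2)) = (1/2)·(1/k - 1/(k+2)) (partial fractions)
Telescoping: Σ = (1/2)·(1 + 1/2 - 1/273 - 1/274) = 27914/37401

Sum = 27914/37401


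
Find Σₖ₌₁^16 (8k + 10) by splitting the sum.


Σ(8k+10) = 8·Σk + 10·n
= 8·136 + 10·16
= 1088 + 160 = 1248

Σ = 1248


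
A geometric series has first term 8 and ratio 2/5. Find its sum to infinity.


S∞ = a₁/(1-r) = 8/(1 - 2/5)
= 8/(3/5)
= 40/3

S∞ = 40/3


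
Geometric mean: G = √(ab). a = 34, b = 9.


GM = √(34×9) = √306 = 17.4929

GM = 17.4929


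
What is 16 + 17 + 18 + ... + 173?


Σₖ₌16^173 k = Σₖ₌₁^173 k − Σₖ₌₁^15 k
= 173·174/2 − 15·16/2
= 15051 − 120 = 14931

Σk = 14931


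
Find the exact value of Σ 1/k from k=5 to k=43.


Σₖ₌5^43 1/k = 1/5 + 1/6 + 1/7 + ... + 1/43
= 277286409089906417/122332313750680800
≈ 2.2667

Sum = 277286409089906417/122332313750680800 ≈ 2.2667


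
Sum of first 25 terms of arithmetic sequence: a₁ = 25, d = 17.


aₙ = 25 + (25-1)×17 = 433
Sₙ = n(a₁+aₙ)/2 = 25×(25+433)/2
= 25×458/2 = 5725

S_25 = 5725


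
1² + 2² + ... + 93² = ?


n = 93
n(n+1)(2n+1)/6 = 93×94×187/6
= 1634754/6 = 272459

Σk² = 272459


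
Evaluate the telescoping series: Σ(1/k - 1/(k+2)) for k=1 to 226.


Telescoping with gap 2: two head and two tail terms survive.
= (1 + 1/2) - (1/227 + 1/228)
= 3/2 - 1/227 - 1/228 = 77179/51756

Sum = 77179/51756


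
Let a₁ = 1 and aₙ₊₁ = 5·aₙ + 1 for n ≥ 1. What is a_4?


Computing step by step:
a_1 = 1
a_2 = 6
a_3 = 31
a_4 = 156


a_4 = 156


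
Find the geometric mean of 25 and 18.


GM = √(25×18) = √450 = 21.2132

GM = 21.2132


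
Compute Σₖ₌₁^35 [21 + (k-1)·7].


aₙ = 21 + (35-1)×7 = 259
Sₙ = n(a₁+aₙ)/2 = 35×(21+259)/2
= 35×280/2 = 4900

S_35 = 4900


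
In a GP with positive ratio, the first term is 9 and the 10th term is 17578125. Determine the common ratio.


r^(n-1) = aₙ/a₁
r^9 = 17578125/9 = 1953125
r = 1953125^(1/9)
= 5

r = 5


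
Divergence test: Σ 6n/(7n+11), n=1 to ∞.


lim(n→∞) 6n/(7n+11) = 6/7 = 6/7  (divide numerator and denominator by n)
lim aₙ = 6/7 ≠ 0 → series DIVERGES

Diverges (lim aₙ = 6/7 ≠ 0)


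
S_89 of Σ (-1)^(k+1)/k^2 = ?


S = 1 - 1/4 + 1/9 - 1/16 + 1/25 - 1/36 + 1/49 - 1/64 ± ...
= 0.8225
(Full series converges to +π²/12 ≈ +0.8225)

S_89 = 0.8225


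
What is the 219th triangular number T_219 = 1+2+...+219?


n(n+1)/2 = 219×220/2 = 48180/2 = 24090

Σk = 24090


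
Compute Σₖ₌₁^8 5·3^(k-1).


Sₙ = 5×(3^8 - 1)/(3 - 1)
= 5×(6561 - 1)/2
= 5×6560/2
= 16400

S_8 = 16400


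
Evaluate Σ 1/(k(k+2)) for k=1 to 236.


1/(k(k+2)) = (1/2)·(1/k - 1/(k+2)) (partial fractions)
Telescoping: Σ = (1/2)·(1 + 1/2 - 1/237 - 1/238) = 42067/56406

Sum = 42067/56406


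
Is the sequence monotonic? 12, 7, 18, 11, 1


Differences: -5, 11, -7, -10
Difference at position 2 is +11 (> 0) but position 1 is -5 (< 0) — sequence both rises and falls
→ NOT monotonic

Not monotonic


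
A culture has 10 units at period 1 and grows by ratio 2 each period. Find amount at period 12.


aₙ = a₁·r^(n-1)
= 10×2^11
= 10×2048
= 20480

a_12 = 20480


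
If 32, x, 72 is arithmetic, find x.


AM = (32 + 72)/2 = 104/2 = 52

AM = 52


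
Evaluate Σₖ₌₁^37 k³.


n(n+1)/2 = 37×38/2 = 703
Σk³ = 703² = 494209

Σk³ = 494209


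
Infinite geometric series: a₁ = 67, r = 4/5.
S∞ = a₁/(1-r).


S∞ = a₁/(1-r) = 67/(1 - 4/5)
= 67/(1/5)
= 335

S∞ = 335


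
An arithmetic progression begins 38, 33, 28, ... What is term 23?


aₙ = a₁ + (n-1)d
= 38 + (23-1)×-5
= 38 - 110
= -72

a_23 = -72


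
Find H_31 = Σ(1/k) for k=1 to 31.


H_31 = 1/1 + 1/2 + 1/3 + ... + 1/31
= 290774257297357/72201776446800
≈ 4.0272

H_31 = 290774257297357/72201776446800 ≈ 4.0272


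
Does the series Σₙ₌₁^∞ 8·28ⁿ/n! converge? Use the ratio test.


aₙ = 8·28^n/n!
a_{n+1}/aₙ = 28^(n+1)/(n+1)! × n!/28^n  (constant 8 cancels)
= 28/(n+1)
L = lim(n→∞) 28/(n+1) = 0
L < 1 → series CONVERGES

Converges (ratio test: L = 0 < 1)


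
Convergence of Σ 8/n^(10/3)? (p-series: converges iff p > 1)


p-series test: Σ c/n^p converges if p > 1, diverges if p ≤ 1 (constant c > 0 doesn't affect convergence).
p = 10/3
10/3 > 1 → CONVERGES

Converges (p = 10/3 > 1)


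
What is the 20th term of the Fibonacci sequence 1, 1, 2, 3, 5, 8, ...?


Fibonacci sequence: 1, 1, 2, 3, 5, 8, 13, 21, 34, 55, 89, ...
F(20) = 6765

F(20) = 6765


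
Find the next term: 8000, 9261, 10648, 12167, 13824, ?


Pattern: perfect cubes: n³
Terms: 8000, 9261, 10648, 12167, 13824
Next term = 15625

Next term = 15625


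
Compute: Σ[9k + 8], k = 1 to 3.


Σ(9k+8) = 9·Σk + 8·n
= 9·6 + 8·3
= 54 + 24 = 78

Σ = 78


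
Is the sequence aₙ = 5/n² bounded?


a₁ = 5, a₂ = 5/4, a₃ = 5/9, ...
0 < aₙ ≤ 5 for all n ≥ 1
The sequence IS bounded

Bounded (0 < aₙ ≤ 5)


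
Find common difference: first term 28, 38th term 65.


d = (aₙ - a₁)/(n-1)
= (65 - 28)/(38-1)
= 37/37 = 1

d = 1


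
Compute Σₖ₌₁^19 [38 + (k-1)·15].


aₙ = 38 + (19-1)×15 = 308
Sₙ = n(a₁+aₙ)/2 = 19×(38+308)/2
= 19×346/2 = 3287

S_19 = 3287


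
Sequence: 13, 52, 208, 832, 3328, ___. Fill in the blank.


Pattern: geometric (r=4)
Terms: 13, 52, 208, 832, 3328
Next term = 13312

Next term = 13312


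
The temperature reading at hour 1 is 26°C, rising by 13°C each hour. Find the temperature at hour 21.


aₙ = a₁ + (n-1)d
= 26 + (21-1)×13
= 26 + 260
= 286

a_21 = 286


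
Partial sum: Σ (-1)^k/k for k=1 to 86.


S = -1 + 1/2 - 1/3 + 1/4 - 1/5 + 1/6 - 1/7 + 1/8 ± ...
= -0.6874
(Full series converges to -ln(2) ≈ -0.6931)

S_86 = -0.6874


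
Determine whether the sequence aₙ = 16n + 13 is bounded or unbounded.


aₙ = 16n + 13 → as n→∞, aₙ→∞
No finite upper bound exists
The sequence is UNBOUNDED

Unbounded (aₙ → ∞ as n → ∞)


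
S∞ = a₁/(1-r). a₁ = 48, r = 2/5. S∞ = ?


S∞ = a₁/(1-r) = 48/(1 - 2/5)
= 48/(3/5)
= 80

S∞ = 80


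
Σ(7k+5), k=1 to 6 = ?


Σ(7k+5) = 7·Σk + 5·n
= 7·21 + 5·6
= 147 + 30 = 177

Σ = 177


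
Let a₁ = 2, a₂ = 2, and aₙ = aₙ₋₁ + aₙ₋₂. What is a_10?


Computing iteratively: 2, 2, 4, 6, 10, 16, 26, 42, 68, 110
a_10 = 110

a_10 = 110


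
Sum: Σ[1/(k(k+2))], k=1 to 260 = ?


1/(k(k+2)) = (1/2)·(1/k - 1/(k+2)) (partial fractions)
Telescoping: Σ = (1/2)·(1 + 1/2 - 1/261 - 1/262) = 51025/68382

Sum = 51025/68382


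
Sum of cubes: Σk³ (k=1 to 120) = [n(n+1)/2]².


n(n+1)/2 = 120×121/2 = 7260
Σk³ = 7260² = 52707600

Σk³ = 52707600


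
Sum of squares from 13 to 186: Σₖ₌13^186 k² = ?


Σₖ₌13^186 k² = Σₖ₌₁^186 k² − Σₖ₌₁^12 k²
= 186·187·373/6 − 12·13·25/6
= 2162281 − 650 = 2161631

Σk² = 2161631


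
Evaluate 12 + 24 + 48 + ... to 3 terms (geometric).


Sₙ = 12×(2^3 - 1)/(2 - 1)
= 12×(8 - 1)/1
= 12×7/1
= 84

S_3 = 84


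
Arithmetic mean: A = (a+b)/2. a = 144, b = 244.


AM = (144 + 244)/2 = 388/2 = 194

AM = 194


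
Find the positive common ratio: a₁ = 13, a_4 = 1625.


r^(n-1) = aₙ/a₁
r^3 = 1625/13 = 125
r = 125^(1/3)
= 5

r = 5


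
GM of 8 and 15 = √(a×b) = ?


GM = √(8×15) = √120 = 10.9545

GM = 10.9545


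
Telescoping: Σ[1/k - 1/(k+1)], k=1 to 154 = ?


Telescoping: adjacent terms cancel.
= 1/1 - 1/155
= 1 - 1/155 = 154/155

Sum = 154/155


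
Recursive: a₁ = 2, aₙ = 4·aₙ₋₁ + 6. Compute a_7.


Computing step by step:
a_1 = 2
a_2 = 14
a_3 = 62
a_4 = 254
a_5 = 1022
a_6 = 4094
a_7 = 16382


a_7 = 16382


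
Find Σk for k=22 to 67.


Σₖ₌22^67 k = Σₖ₌₁^67 k − Σₖ₌₁^21 k
= 67·68/2 − 21·22/2
= 2278 − 231 = 2047

Σk = 2047


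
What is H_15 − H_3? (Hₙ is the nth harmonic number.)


Σₖ₌4^15 1/k = 1/4 + 1/5 + 1/6 + ... + 1/15
= 535097/360360
≈ 1.4849

Sum = 535097/360360 ≈ 1.4849


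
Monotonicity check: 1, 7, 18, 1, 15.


Differences: 6, 11, -17, 14
Difference at position 1 is +6 (> 0) but position 3 is -17 (< 0) — sequence both rises and falls
→ NOT monotonic

Not monotonic


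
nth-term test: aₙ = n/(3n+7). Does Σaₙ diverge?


lim(n→∞) n/(3n+7) = 1/3 = 1/3  (divide numerator and denominator by n)
lim aₙ = 1/3 ≠ 0 → series DIVERGES

Diverges (lim aₙ = 1/3 ≠ 0)


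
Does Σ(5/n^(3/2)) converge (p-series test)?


p-series test: Σ c/n^p converges if p > 1, diverges if p ≤ 1 (constant c > 0 doesn't affect convergence).
p = 3/2
3/2 > 1 → CONVERGES

Converges (p = 3/2 > 1)


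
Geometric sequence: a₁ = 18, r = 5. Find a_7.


aₙ = a₁·r^(n-1)
= 18×5^6
= 18×15625
= 281250

a_7 = 281250


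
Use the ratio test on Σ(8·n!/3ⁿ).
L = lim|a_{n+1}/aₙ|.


aₙ = 8·n!/3^n
a_{n+1}/aₙ = (n+1)!/3^(n+1) × 3^n/n!  (constant 8 cancels)
= (n+1)/3
L = lim(n→∞) (n+1)/3 = ∞
L > 1 → series DIVERGES

Diverges (ratio test: L = ∞ > 1)


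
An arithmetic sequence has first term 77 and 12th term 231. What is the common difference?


d = (aₙ - a₁)/(n-1)
= (231 - 77)/(12-1)
= 154/11 = 14

d = 14


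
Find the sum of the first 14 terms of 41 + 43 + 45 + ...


aₙ = 41 + (14-1)×2 = 67
Sₙ = n(a₁+aₙ)/2 = 14×(41+67)/2
= 14×108/2 = 756

S_14 = 756


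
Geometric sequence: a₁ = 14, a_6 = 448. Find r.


r^(n-1) = aₙ/a₁
r^5 = 448/14 = 32
r = 32^(1/5)
= 2

r = 2


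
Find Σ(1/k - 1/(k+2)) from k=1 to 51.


Telescoping with gap 2: two head and two tail terms survive.
= (1 + 1/2) - (1/52 + 1/53)
= 3/2 - 1/52 - 1/53 = 4029/2756

Sum = 4029/2756


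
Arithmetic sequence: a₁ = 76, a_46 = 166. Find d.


d = (aₙ - a₁)/(n-1)
= (166 - 76)/(46-1)
= 90/45 = 2

d = 2


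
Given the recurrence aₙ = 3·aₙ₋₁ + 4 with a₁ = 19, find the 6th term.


Computing step by step:
a_1 = 19
a_2 = 61
a_3 = 187
a_4 = 565
a_5 = 1699
a_6 = 5101


a_6 = 5101


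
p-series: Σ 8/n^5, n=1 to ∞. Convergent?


p-series test: Σ c/n^p converges if p > 1, diverges if p ≤ 1 (constant c > 0 doesn't affect convergence).
p = 5
5 > 1 → CONVERGES

Converges (p = 5 > 1)


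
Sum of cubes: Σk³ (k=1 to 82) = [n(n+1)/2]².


n(n+1)/2 = 82×83/2 = 3403
Σk³ = 3403² = 11580409

Σk³ = 11580409


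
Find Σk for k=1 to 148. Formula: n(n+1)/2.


n(n+1)/2 = 148×149/2 = 22052/2 = 11026

Σk = 11026


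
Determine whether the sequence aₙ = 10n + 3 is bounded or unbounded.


aₙ = 10n + 3 → as n→∞, aₙ→∞
No finite upper bound exists
The sequence is UNBOUNDED

Unbounded (aₙ → ∞ as n → ∞)


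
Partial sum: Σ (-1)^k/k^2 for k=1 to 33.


S = -1 + 1/4 - 1/9 + 1/16 - 1/25 + 1/36 - 1/49 + 1/64 ± ...
= -0.8229
(Full series converges to -π²/12 ≈ -0.8225)

S_33 = -0.8229


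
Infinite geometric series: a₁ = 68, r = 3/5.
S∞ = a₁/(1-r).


S∞ = a₁/(1-r) = 68/(1 - 3/5)
= 68/(2/5)
= 170

S∞ = 170


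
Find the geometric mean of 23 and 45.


GM = √(23×45) = √1035 = 32.1714

GM = 32.1714


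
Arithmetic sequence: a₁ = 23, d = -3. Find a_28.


aₙ = a₁ + (n-1)d
= 23 + (28-1)×-3
= 23 - 81
= -58

a_28 = -58


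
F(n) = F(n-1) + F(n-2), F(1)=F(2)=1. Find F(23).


Fibonacci sequence: 1, 1, 2, 3, 5, 8, 13, 21, 34, 55, 89, ...
F(23) = 28657

F(23) = 28657


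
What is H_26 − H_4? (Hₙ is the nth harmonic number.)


Σₖ₌5^26 1/k = 1/5 + 1/6 + 1/7 + ... + 1/26
= 15804669767/8923714800
≈ 1.7711

Sum = 15804669767/8923714800 ≈ 1.7711


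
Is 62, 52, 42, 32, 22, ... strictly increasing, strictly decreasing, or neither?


Differences: -10, -10, -10, -10
All differences < 0 → strictly DECREASING

Monotonically decreasing


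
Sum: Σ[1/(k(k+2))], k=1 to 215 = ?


1/(k(k+2)) = (1/2)·(1/k - 1/(k+2)) (partial fractions)
Telescoping: Σ = (1/2)·(1 + 1/2 - 1/216 - 1/217) = 69875/93744

Sum = 69875/93744


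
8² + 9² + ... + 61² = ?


Σₖ₌8^61 k² = Σₖ₌₁^61 k² − Σₖ₌₁^7 k²
= 61·62·123/6 − 7·8·15/6
= 77531 − 140 = 77391

Σk² = 77391


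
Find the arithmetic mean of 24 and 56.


AM = (24 + 56)/2 = 80/2 = 40

AM = 40


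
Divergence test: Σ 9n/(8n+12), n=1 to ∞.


lim(n→∞) 9n/(8n+12) = 9/8 = 9/8  (divide numerator and denominator by n)
lim aₙ = 9/8 ≠ 0 → series DIVERGES

Diverges (lim aₙ = 9/8 ≠ 0)


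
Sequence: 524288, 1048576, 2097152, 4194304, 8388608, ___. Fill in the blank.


Pattern: powers of 2: 2ⁿ
Terms: 524288, 1048576, 2097152, 4194304, 8388608
Next term = 16777216

Next term = 16777216


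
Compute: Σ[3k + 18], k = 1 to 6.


Σ(3k+18) = 3·Σk + 18·n
= 3·21 + 18·6
= 63 + 108 = 171

Σ = 171


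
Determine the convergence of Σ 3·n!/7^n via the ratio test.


aₙ = 3·n!/7^n
a_{n+1}/aₙ = (n+1)!/7^(n+1) × 7^n/n!  (constant 3 cancels)
= (n+1)/7
L = lim(n→∞) (n+1)/7 = ∞
L > 1 → series DIVERGES

Diverges (ratio test: L = ∞ > 1)


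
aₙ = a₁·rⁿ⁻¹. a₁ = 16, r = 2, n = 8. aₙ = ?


aₙ = a₁·r^(n-1)
= 16×2^7
= 16×128
= 2048

a_8 = 2048


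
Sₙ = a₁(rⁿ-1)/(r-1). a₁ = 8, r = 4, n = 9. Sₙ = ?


Sₙ = 8×(4^9 - 1)/(4 - 1)
= 8×(262144 - 1)/3
= 8×262143/3
= 699048

S_9 = 699048


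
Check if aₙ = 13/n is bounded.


a₁ = 13, a₂ = 13/2, a₃ = 13/3, ...
0 < aₙ ≤ 13 for all n ≥ 1
Lower bound: 0, Upper bound: 13
The sequence IS bounded

Bounded (0 < aₙ ≤ 13)


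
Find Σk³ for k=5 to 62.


Σₖ₌5^62 k³ = [62·63/2]² − [4·5/2]²
= 3814209 − 100 = 3814109

Σk³ = 3814109


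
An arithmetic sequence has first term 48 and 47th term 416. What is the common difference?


d = (aₙ - a₁)/(n-1)
= (416 - 48)/(47-1)
= 368/46 = 8

d = 8


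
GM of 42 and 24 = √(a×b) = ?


GM = √(42×24) = √1008 = 31.749

GM = 31.749


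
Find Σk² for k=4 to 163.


Σₖ₌4^163 k² = Σₖ₌₁^163 k² − Σₖ₌₁^3 k²
= 163·164·327/6 − 3·4·7/6
= 1456894 − 14 = 1456880

Σk² = 1456880


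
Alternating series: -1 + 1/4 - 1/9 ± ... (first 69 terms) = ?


S = -1 + 1/4 - 1/9 + 1/16 - 1/25 + 1/36 - 1/49 + 1/64 ± ...
= -0.8226
(Full series converges to -π²/12 ≈ -0.8225)

S_69 = -0.8226


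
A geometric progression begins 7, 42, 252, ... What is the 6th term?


aₙ = a₁·r^(n-1)
= 7×6^5
= 7×7776
= 54432

a_6 = 54432


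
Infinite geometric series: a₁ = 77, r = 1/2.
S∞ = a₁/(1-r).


S∞ = a₁/(1-r) = 77/(1 - 1/2)
= 77/(1/2)
= 154

S∞ = 154


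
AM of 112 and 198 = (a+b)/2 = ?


AM = (112 + 198)/2 = 310/2 = 155

AM = 155


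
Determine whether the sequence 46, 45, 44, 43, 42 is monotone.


Differences: -1, -1, -1, -1
All differences < 0 → strictly DECREASING

Monotonically decreasing


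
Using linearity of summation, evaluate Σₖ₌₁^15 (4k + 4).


Σ(4k+4) = 4·Σk + 4·n
= 4·120 + 4·15
= 480 + 60 = 540

Σ = 540


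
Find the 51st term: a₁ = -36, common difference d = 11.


aₙ = a₁ + (n-1)d
= -36 + (51-1)×11
= -36 + 550
= 514

a_51 = 514


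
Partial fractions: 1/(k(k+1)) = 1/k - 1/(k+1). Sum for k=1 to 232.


1/(k(k+1)) = 1/k - 1/(k+1) (partial fractions)
Telescoping: Σ = 1 - 1/233 = 232/233

Sum = 232/233


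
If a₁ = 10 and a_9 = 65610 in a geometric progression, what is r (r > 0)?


r^(n-1) = aₙ/a₁
r^8 = 65610/10 = 6561
r = 6561^(1/8)
= ±3; taking r > 0 gives r = 3

r = 3


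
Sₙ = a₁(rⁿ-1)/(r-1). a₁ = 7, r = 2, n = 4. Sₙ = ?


Sₙ = 7×(2^4 - 1)/(2 - 1)
= 7×(16 - 1)/1
= 7×15/1
= 105

S_4 = 105


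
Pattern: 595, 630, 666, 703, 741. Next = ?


Pattern: triangular numbers: n(n+1)/2
Terms: 595, 630, 666, 703, 741
Next term = 780

Next term = 780


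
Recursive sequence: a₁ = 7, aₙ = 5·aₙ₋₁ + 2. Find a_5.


Computing step by step:
a_1 = 7
a_2 = 37
a_3 = 187
a_4 = 937
a_5 = 4687


a_5 = 4687


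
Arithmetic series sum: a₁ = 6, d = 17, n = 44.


aₙ = 6 + (44-1)×17 = 737
Sₙ = n(a₁+aₙ)/2 = 44×(6+737)/2
= 44×743/2 = 16346

S_44 = 16346


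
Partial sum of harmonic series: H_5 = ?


H_5 = 1/1 + 1/2 + 1/3 + 1/4 + 1/5
= 137/60
≈ 2.2833

H_5 = 137/60 ≈ 2.2833


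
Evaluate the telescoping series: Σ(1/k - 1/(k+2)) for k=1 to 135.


Telescoping with gap 2: two head and two tail terms survive.
= (1 + 1/2) - (1/136 + 1/137)
= 3/2 - 1/136 - 1/137 = 27675/18632

Sum = 27675/18632


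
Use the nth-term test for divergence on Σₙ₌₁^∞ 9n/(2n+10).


lim(n→∞) 9n/(2n+10) = 9/2 = 9/2  (divide numerator and denominator by n)
lim aₙ = 9/2 ≠ 0 → series DIVERGES

Diverges (lim aₙ = 9/2 ≠ 0)


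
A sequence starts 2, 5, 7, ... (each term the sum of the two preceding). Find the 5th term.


Computing iteratively: 2, 5, 7, 12, 19
a_5 = 19

a_5 = 19


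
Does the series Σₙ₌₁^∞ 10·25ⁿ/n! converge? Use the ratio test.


aₙ = 10·25^n/n!
a_{n+1}/aₙ = 25^(n+1)/(n+1)! × n!/25^n  (constant 10 cancels)
= 25/(n+1)
L = lim(n→∞) 25/(n+1) = 0
L < 1 → series CONVERGES

Converges (ratio test: L = 0 < 1)


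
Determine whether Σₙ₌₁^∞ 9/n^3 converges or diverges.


p-series test: Σ c/n^p converges if p > 1, diverges if p ≤ 1 (constant c > 0 doesn't affect convergence).
p = 3
3 > 1 → CONVERGES

Converges (p = 3 > 1)


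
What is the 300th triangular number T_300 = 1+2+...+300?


n(n+1)/2 = 300×301/2 = 90300/2 = 45150

Σk = 45150


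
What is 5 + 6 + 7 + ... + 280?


Σₖ₌5^280 k = Σₖ₌₁^280 k − Σₖ₌₁^4 k
= 280·281/2 − 4·5/2
= 39340 − 10 = 39330

Σk = 39330


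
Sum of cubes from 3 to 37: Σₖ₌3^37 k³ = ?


Σₖ₌3^37 k³ = [37·38/2]² − [2·3/2]²
= 494209 − 9 = 494200

Σk³ = 494200


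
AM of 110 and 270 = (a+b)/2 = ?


AM = (110 + 270)/2 = 380/2 = 190

AM = 190


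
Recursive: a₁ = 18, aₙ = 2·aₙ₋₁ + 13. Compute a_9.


Computing step by step:
a_1 = 18
a_2 = 49
a_3 = 111
a_4 = 235
a_5 = 483
a_6 = 979
a_7 = 1971
a_8 = 3955
a_9 = 7923


a_9 = 7923


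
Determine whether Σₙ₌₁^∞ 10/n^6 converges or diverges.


p-series test: Σ c/n^p converges if p > 1, diverges if p ≤ 1 (constant c > 0 doesn't affect convergence).
p = 6
6 > 1 → CONVERGES

Converges (p = 6 > 1)


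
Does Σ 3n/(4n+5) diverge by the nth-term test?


lim(n→∞) 3n/(4n+5) = 3/4 = 3/4  (divide numerator and denominator by n)
lim aₙ = 3/4 ≠ 0 → series DIVERGES

Diverges (lim aₙ = 3/4 ≠ 0)


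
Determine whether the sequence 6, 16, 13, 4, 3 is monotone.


Differences: 10, -3, -9, -1
Difference at position 1 is +10 (> 0) but position 2 is -3 (< 0) — sequence both rises and falls
→ NOT monotonic

Not monotonic


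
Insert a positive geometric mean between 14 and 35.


GM = √(14×35) = √490 = 22.1359

GM = 22.1359


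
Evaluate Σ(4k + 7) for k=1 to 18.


Σ(4k+7) = 4·Σk + 7·n
= 4·171 + 7·18
= 684 + 126 = 810

Σ = 810


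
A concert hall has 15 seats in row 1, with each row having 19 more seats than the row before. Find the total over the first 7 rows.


aₙ = 15 + (7-1)×19 = 129
Sₙ = n(a₁+aₙ)/2 = 7×(15+129)/2
= 7×144/2 = 504

S_7 = 504
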